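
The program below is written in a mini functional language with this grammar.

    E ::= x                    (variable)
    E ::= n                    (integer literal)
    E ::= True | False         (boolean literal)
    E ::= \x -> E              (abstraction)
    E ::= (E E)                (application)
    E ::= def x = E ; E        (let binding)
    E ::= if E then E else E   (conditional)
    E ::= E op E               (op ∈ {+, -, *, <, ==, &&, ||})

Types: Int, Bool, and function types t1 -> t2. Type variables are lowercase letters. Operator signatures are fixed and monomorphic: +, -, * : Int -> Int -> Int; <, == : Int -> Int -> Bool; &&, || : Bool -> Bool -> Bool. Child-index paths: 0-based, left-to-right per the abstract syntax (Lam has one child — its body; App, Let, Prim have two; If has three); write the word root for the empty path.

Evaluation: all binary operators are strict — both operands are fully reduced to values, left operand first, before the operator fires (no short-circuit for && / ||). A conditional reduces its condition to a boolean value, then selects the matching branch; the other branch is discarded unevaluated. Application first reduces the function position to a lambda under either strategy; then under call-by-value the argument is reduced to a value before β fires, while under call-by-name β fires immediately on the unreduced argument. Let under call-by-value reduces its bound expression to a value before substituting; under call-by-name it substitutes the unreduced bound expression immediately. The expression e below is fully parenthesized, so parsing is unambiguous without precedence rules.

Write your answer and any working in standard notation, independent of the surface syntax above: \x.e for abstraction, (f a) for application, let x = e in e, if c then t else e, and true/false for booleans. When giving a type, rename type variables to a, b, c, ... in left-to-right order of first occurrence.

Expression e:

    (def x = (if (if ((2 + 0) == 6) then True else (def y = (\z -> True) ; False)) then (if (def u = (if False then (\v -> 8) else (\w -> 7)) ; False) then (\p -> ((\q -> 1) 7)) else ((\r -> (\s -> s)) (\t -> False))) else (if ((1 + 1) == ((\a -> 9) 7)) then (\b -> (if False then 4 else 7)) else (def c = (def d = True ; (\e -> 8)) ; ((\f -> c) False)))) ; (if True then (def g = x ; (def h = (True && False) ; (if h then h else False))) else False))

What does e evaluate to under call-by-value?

Answer: false

Trace:
step 0: (let x = (if (if ((2 + 0) == 6) then true else (let y = (\z.true) in false)) then (if (let u = (if false then (\v.8) else (\w.7)) in false) then (\p.((\q.1) 7)) else ((\r.(\s.s)) (\t.false))) else (if ((1 + 1) == ((\a.9) 7)) then (\b.(if false then 4 else 7)) else (let c = (let d = true in (\e.8)) in ((\f.c) false)))) in (if true then (let g = x in (let h = (true && false) in (if h then h else false))) else false))
step 1: [delta@0.0.0.0] (let x = (if (if (2 == 6) then true else (let y = (\z.true) in false)) then (if (let u = (if false then (\v.8) else (\w.7)) in false) then (\p.((\q.1) 7)) else ((\r.(\s.s)) (\t.false))) else (if ((1 + 1) == ((\a.9) 7)) then (\b.(if false then 4 else 7)) else (let c = (let d = true in (\e.8)) in ((\f.c) false)))) in (if true then (let g = x in (let h = (true && false) in (if h then h else false))) else false))
step 2: [delta@0.0.0] (let x = (if (if false then true else (let y = (\z.true) in false)) then (if (let u = (if false then (\v.8) else (\w.7)) in false) then (\p.((\q.1) 7)) else ((\r.(\s.s)) (\t.false))) else (if ((1 + 1) == ((\a.9) 7)) then (\b.(if false then 4 else 7)) else (let c = (let d = true in (\e.8)) in ((\f.c) false)))) in (if true then (let g = x in (let h = (true && false) in (if h then h else false))) else false))
step 3: [if@0.0] (let x = (if (let y = (\z.true) in false) then (if (let u = (if false then (\v.8) else (\w.7)) in false) then (\p.((\q.1) 7)) else ((\r.(\s.s)) (\t.false))) else (if ((1 + 1) == ((\a.9) 7)) then (\b.(if false then 4 else 7)) else (let c = (let d = true in (\e.8)) in ((\f.c) false)))) in (if true then (let g = x in (let h = (true && false) in (if h then h else false))) else false))
step 4: [let@0.0] (let x = (if false then (if (let u = (if false then (\v.8) else (\w.7)) in false) then (\p.((\q.1) 7)) else ((\r.(\s.s)) (\t.false))) else (if ((1 + 1) == ((\a.9) 7)) then (\b.(if false then 4 else 7)) else (let c = (let d = true in (\e.8)) in ((\f.c) false)))) in (if true then (let g = x in (let h = (true && false) in (if h then h else false))) else false))
step 5: [if@0] (let x = (if ((1 + 1) == ((\a.9) 7)) then (\b.(if false then 4 else 7)) else (let c = (let d = true in (\e.8)) in ((\f.c) false))) in (if true then (let g = x in (let h = (true && false) in (if h then h else false))) else false))
step 6: [delta@0.0.0] (let x = (if (2 == ((\a.9) 7)) then (\b.(if false then 4 else 7)) else (let c = (let d = true in (\e.8)) in ((\f.c) false))) in (if true then (let g = x in (let h = (true && false) in (if h then h else false))) else false))
step 7: [beta@0.0.1] (let x = (if (2 == 9) then (\b.(if false then 4 else 7)) else (let c = (let d = true in (\e.8)) in ((\f.c) false))) in (if true then (let g = x in (let h = (true && false) in (if h then h else false))) else false))
step 8: [delta@0.0] (let x = (if false then (\b.(if false then 4 else 7)) else (let c = (let d = true in (\e.8)) in ((\f.c) false))) in (if true then (let g = x in (let h = (true && false) in (if h then h else false))) else false))
step 9: [if@0] (let x = (let c = (let d = true in (\e.8)) in ((\f.c) false)) in (if true then (let g = x in (let h = (true && false) in (if h then h else false))) else false))
step 10: [let@0.0] (let x = (let c = (\e.8) in ((\f.c) false)) in (if true then (let g = x in (let h = (true && false) in (if h then h else false))) else false))
step 11: [let@0] (let x = ((\f.(\e.8)) false) in (if true then (let g = x in (let h = (true && false) in (if h then h else false))) else false))
step 12: [beta@0] (let x = (\e.8) in (if true then (let g = x in (let h = (true && false) in (if h then h else false))) else false))
step 13: [let@root] (if true then (let g = (\e.8) in (let h = (true && false) in (if h then h else false))) else false)
step 14: [if@root] (let g = (\e.8) in (let h = (true && false) in (if h then h else false)))
step 15: [let@root] (let h = (true && false) in (if h then h else false))
step 16: [delta@0] (let h = false in (if h then h else false))
step 17: [let@root] (if false then false else false)
step 18: [if@root] false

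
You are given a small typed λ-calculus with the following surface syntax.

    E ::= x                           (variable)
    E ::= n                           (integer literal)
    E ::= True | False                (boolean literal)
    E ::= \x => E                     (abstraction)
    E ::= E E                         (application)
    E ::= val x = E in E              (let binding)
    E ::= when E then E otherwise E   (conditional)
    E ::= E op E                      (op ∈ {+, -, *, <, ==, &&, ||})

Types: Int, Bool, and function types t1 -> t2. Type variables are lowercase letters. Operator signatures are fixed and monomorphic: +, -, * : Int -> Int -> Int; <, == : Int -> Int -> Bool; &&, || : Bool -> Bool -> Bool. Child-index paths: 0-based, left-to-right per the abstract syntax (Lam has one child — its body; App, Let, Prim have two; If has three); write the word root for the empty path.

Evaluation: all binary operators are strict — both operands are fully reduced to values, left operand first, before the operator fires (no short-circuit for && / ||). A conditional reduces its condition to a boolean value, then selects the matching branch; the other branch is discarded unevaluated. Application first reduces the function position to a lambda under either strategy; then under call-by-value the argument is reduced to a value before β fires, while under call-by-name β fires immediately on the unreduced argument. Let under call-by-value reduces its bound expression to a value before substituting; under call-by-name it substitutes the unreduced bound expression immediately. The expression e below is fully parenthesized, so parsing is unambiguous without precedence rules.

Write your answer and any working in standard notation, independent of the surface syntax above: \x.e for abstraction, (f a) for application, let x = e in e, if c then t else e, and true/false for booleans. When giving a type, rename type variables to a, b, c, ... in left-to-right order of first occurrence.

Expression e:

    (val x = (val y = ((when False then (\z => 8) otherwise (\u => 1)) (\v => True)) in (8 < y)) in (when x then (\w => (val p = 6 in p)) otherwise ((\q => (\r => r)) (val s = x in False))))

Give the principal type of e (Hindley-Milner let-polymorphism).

Working:
  unify Bool ~ Bool
\z._ : a -> Int
\u._ : b -> Int
  unify a -> Int ~ b -> Int
  unify a ~ b
  unify Int ~ Int
\v._ : c -> Bool
  unify b -> Int ~ (c -> Bool) -> d
  unify b ~ c -> Bool
  unify Int ~ d
_ _ : Int
let y : Int
  unify Int ~ Int
y : Int
  unify Int ~ Int
let x : Bool
x : Bool
  unify Bool ~ Bool
let p : Int
p : Int
\w._ : e -> Int
r : g
\r._ : g -> g
\q._ : f -> g -> g
x : Bool
let s : Bool
  unify f -> g -> g ~ Bool -> h
  unify f ~ Bool
  unify g -> g ~ h
_ _ : g -> g
  unify e -> Int ~ g -> g
  unify e ~ g
  unify Int ~ g

Answer: Int -> Int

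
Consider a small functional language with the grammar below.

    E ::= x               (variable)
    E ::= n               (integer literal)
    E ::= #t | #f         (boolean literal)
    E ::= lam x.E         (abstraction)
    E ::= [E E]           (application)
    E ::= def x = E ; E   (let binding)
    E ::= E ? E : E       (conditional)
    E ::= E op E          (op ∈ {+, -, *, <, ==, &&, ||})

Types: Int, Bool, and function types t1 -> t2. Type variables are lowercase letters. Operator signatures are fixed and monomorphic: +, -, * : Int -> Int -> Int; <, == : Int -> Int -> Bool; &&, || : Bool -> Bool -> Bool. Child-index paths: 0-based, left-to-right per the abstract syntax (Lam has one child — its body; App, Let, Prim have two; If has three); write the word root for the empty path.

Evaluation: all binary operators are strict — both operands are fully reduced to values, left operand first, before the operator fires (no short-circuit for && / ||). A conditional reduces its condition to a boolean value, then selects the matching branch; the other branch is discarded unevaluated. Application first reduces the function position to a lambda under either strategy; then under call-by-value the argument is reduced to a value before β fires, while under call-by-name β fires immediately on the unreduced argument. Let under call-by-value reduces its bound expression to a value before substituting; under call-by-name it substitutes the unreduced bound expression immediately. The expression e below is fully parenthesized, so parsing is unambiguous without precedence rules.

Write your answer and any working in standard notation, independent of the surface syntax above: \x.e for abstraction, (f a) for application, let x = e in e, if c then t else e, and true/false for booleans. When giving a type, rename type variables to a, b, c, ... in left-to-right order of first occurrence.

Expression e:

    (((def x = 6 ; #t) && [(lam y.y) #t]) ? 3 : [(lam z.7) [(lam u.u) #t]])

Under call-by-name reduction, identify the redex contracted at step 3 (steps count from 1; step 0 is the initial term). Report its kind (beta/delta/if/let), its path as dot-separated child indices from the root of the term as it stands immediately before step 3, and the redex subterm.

Working:
step 0: (if ((let x = 6 in true) && ((\y.y) true)) then 3 else ((\z.7) ((\u.u) true)))
step 1: [let@0.0] (if (true && ((\y.y) true)) then 3 else ((\z.7) ((\u.u) true)))
step 2: [beta@0.1] (if (true && true) then 3 else ((\z.7) ((\u.u) true)))
step 3: [delta@0] (if true then 3 else ((\z.7) ((\u.u) true)))

Answer: delta at 0 : (true && true)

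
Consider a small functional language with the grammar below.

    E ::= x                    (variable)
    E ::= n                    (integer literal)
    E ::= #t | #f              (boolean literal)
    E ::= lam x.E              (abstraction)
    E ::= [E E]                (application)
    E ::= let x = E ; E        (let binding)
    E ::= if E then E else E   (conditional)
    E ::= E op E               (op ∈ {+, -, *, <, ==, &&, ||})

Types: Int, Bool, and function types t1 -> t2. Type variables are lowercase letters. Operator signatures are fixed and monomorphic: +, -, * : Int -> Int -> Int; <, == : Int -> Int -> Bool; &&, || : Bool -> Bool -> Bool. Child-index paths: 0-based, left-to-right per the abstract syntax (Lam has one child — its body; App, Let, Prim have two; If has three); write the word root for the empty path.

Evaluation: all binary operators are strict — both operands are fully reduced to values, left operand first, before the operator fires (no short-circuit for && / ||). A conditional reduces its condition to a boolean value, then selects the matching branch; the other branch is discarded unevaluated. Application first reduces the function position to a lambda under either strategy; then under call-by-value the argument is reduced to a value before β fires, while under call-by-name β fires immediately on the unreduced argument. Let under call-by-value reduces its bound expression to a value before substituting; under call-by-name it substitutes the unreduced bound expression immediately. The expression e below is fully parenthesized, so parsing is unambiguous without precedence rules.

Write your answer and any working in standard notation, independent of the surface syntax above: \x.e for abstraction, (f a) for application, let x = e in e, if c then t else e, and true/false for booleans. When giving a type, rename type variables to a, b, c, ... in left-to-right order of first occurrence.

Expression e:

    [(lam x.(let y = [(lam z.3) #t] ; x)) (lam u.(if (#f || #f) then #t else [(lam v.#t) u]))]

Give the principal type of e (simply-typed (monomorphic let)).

Derivation:
\z._ : b -> Int
  unify b -> Int ~ Bool -> c
  unify b ~ Bool
  unify Int ~ c
_ _ : Int
let y : Int
x : a
\x._ : a -> a
  unify Bool ~ Bool
  unify Bool ~ Bool
  unify Bool ~ Bool
\v._ : e -> Bool
u : d
  unify e -> Bool ~ d -> f
  unify e ~ d
  unify Bool ~ f
_ _ : Bool
  unify Bool ~ Bool
\u._ : d -> Bool
  unify a -> a ~ (d -> Bool) -> g
  unify a ~ d -> Bool
  unify d -> Bool ~ g
_ _ : d -> Bool

Answer: a -> Bool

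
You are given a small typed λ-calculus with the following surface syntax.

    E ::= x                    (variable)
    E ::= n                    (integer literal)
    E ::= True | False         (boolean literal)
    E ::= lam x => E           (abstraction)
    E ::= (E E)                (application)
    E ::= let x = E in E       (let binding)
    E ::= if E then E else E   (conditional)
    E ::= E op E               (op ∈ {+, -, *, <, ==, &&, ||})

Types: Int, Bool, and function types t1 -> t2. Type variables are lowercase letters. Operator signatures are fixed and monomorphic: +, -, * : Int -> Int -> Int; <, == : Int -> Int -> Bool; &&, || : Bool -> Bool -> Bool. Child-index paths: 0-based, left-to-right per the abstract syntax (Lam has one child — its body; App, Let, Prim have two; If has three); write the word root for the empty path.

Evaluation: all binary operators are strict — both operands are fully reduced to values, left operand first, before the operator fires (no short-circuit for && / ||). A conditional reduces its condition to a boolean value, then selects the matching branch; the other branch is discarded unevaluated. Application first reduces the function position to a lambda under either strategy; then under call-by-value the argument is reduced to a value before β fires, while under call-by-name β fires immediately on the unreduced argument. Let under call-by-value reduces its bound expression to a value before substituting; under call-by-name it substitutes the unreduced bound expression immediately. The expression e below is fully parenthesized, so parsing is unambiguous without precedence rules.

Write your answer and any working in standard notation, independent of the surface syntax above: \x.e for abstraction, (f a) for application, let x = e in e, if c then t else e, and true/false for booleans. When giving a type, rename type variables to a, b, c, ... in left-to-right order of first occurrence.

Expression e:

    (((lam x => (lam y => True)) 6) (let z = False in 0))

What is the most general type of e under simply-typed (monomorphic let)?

Answer: Bool

Derivation:
\y._ : b -> Bool
\x._ : a -> b -> Bool
  unify a -> b -> Bool ~ Int -> c
  unify a ~ Int
  unify b -> Bool ~ c
_ _ : b -> Bool
let z : Bool
  unify b -> Bool ~ Int -> d
  unify b ~ Int
  unify Bool ~ d
_ _ : Bool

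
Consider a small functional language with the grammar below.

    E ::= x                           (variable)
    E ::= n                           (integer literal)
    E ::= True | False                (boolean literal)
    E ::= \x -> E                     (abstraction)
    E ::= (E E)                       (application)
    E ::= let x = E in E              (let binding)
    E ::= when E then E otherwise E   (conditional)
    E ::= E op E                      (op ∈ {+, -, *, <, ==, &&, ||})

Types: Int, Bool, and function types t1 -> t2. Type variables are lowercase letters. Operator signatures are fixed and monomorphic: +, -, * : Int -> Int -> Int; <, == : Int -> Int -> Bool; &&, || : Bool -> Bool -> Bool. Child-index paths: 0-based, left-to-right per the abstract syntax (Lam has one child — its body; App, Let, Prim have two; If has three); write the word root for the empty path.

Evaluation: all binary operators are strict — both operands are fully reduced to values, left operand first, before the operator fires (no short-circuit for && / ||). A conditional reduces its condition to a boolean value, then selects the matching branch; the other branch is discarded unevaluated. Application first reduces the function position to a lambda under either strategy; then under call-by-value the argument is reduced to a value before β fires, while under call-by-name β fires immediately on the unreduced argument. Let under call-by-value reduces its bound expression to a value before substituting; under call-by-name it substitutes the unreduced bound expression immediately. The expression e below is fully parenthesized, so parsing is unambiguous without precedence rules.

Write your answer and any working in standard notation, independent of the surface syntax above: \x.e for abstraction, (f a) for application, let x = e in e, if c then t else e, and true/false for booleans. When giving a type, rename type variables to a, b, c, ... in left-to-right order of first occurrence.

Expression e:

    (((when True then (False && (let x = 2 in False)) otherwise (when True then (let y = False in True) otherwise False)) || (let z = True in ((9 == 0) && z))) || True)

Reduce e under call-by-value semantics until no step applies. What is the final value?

Working:
step 0: (((if true then (false && (let x = 2 in false)) else (if true then (let y = false in true) else false)) || (let z = true in ((9 == 0) && z))) || true)
step 1: [if@0.0] (((false && (let x = 2 in false)) || (let z = true in ((9 == 0) && z))) || true)
step 2: [let@0.0.1] (((false && false) || (let z = true in ((9 == 0) && z))) || true)
step 3: [delta@0.0] ((false || (let z = true in ((9 == 0) && z))) || true)
step 4: [let@0.1] ((false || ((9 == 0) && true)) || true)
step 5: [delta@0.1.0] ((false || (false && true)) || true)
step 6: [delta@0.1] ((false || false) || true)
step 7: [delta@0] (false || true)
step 8: [delta@root] true

Answer: true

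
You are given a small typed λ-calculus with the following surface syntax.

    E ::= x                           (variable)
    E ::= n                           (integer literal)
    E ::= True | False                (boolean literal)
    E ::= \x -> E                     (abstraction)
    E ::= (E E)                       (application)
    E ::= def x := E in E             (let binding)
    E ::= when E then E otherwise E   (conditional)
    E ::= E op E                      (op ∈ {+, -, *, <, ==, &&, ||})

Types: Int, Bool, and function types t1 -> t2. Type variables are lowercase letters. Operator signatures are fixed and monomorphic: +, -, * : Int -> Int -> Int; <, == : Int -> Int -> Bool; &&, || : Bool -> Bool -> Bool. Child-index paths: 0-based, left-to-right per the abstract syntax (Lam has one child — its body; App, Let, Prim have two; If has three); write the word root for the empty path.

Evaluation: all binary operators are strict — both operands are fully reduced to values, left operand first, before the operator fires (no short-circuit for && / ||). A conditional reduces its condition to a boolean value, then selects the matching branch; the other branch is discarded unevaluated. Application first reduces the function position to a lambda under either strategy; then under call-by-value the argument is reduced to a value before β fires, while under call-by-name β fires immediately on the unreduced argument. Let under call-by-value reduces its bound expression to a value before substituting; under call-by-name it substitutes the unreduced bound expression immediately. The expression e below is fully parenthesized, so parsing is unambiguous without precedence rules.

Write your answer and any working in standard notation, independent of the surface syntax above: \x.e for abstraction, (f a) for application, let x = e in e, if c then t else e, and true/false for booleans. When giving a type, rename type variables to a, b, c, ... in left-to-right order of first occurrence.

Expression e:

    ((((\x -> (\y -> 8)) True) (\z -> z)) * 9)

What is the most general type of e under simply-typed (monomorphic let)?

Derivation:
\y._ : b -> Int
\x._ : a -> b -> Int
  unify a -> b -> Int ~ Bool -> c
  unify a ~ Bool
  unify b -> Int ~ c
_ _ : b -> Int
z : d
\z._ : d -> d
  unify b -> Int ~ (d -> d) -> e
  unify b ~ d -> d
  unify Int ~ e
_ _ : Int
  unify Int ~ Int
  unify Int ~ Int

Answer: Int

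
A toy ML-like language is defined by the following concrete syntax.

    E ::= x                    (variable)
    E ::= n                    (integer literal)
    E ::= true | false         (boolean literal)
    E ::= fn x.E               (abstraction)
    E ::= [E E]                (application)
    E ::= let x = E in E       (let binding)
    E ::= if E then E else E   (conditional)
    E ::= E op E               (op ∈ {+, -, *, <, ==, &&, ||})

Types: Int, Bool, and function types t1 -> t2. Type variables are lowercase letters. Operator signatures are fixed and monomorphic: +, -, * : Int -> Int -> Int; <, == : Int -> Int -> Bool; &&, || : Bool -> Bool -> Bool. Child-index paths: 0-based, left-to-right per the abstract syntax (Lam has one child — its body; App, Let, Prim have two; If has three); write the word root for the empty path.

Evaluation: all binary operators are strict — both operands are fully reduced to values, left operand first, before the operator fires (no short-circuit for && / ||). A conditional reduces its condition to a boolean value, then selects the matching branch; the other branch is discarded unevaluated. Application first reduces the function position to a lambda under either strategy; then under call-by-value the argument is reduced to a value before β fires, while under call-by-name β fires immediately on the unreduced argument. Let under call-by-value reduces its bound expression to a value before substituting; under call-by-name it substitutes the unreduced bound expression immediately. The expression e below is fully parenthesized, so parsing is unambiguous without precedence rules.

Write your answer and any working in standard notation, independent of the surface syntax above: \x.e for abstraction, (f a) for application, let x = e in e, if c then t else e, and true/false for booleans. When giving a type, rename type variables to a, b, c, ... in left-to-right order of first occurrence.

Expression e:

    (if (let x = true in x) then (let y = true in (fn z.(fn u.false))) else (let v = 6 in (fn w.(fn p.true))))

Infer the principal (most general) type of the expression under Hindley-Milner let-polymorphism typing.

Trace:
let x : Bool
x : Bool
  unify Bool ~ Bool
let y : Bool
\u._ : b -> Bool
\z._ : a -> b -> Bool
let v : Int
\p._ : d -> Bool
\w._ : c -> d -> Bool
  unify a -> b -> Bool ~ c -> d -> Bool
  unify a ~ c
  unify b -> Bool ~ d -> Bool
  unify b ~ d
  unify Bool ~ Bool

Answer: a -> b -> Bool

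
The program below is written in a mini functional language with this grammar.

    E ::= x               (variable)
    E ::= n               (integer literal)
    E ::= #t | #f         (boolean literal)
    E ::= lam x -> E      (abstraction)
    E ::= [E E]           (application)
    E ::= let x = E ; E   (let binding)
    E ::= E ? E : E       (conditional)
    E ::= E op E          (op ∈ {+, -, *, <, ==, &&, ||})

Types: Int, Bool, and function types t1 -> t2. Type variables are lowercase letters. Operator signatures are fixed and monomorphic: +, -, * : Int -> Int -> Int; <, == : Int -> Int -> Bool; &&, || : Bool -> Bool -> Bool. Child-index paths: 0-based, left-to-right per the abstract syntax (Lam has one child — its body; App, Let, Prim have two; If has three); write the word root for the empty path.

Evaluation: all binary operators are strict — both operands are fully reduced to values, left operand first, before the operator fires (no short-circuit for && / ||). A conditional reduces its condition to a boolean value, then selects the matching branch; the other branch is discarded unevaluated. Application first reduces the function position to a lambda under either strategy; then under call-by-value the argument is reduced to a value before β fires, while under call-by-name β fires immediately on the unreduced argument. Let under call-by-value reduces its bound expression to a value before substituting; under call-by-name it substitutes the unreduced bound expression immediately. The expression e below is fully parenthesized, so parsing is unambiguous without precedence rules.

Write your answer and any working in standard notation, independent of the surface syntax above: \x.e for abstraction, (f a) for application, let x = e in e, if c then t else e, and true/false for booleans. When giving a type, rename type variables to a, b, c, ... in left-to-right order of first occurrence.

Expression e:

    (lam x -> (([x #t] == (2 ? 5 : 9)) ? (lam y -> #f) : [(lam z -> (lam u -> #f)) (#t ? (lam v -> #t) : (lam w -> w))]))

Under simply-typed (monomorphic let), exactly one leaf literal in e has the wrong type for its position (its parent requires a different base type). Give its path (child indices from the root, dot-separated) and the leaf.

Answer: 0.0.1.0 : 2

Trace:
x : a
  unify a ~ Bool -> b
_ _ : b
  unify b ~ Int
  unify Int ~ Bool
  FAIL: mismatch Int ~ Bool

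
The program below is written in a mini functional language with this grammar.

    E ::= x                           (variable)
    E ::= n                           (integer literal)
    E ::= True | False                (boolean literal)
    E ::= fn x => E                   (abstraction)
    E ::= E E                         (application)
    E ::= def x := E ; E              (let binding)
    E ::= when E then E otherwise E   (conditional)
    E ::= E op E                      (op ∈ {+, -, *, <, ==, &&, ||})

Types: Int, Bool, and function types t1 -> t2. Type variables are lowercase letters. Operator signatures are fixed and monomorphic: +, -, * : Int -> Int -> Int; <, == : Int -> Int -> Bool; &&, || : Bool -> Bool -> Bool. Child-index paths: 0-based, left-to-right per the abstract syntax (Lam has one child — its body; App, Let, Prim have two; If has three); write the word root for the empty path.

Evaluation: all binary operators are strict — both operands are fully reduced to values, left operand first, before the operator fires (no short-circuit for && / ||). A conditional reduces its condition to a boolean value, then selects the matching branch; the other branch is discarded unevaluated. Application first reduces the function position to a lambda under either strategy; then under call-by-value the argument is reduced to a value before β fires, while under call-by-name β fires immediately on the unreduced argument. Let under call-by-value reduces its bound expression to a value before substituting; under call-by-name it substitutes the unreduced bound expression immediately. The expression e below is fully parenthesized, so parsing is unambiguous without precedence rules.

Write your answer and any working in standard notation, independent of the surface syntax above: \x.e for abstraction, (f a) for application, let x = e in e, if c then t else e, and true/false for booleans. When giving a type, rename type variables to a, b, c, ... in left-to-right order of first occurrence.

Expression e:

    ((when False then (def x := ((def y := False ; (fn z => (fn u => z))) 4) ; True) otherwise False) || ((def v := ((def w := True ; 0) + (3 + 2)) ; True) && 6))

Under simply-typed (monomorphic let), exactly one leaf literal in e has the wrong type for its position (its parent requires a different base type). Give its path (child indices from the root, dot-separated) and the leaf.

Trace:
  unify Bool ~ Bool
let y : Bool
z : a
\u._ : b -> a
\z._ : a -> b -> a
  unify a -> b -> a ~ Int -> c
  unify a ~ Int
  unify b -> Int ~ c
_ _ : b -> Int
let x : b -> Int
  unify Bool ~ Bool
  unify Bool ~ Bool
let w : Bool
  unify Int ~ Int
  unify Int ~ Int
  unify Int ~ Int
  unify Int ~ Int
let v : Int
  unify Bool ~ Bool
  unify Int ~ Bool
  FAIL: mismatch Int ~ Bool

Answer: 1.1 : 6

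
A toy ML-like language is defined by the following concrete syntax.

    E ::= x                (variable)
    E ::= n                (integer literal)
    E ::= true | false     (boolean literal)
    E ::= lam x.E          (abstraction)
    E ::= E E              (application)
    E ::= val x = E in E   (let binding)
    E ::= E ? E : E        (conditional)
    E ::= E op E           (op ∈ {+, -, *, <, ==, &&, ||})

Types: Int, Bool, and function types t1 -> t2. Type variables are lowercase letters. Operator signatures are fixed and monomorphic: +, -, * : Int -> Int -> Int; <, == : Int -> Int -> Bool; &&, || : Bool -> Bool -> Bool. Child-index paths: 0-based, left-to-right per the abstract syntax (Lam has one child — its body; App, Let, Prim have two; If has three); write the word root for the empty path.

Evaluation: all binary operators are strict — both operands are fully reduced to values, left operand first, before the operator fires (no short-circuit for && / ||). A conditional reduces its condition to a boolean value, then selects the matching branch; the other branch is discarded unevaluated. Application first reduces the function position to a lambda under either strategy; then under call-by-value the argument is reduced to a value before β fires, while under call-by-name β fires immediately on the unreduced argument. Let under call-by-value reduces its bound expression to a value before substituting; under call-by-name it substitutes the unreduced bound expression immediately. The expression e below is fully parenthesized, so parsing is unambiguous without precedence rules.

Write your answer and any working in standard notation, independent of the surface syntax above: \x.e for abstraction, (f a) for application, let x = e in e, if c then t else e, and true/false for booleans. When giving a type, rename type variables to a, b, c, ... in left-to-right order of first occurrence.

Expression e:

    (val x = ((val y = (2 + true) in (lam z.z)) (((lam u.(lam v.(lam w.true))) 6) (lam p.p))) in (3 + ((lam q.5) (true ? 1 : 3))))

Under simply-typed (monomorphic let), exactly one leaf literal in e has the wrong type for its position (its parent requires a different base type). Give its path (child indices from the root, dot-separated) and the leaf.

Answer: 0.0.0.1 : true

Derivation:
  unify Int ~ Int
  unify Bool ~ Int
  FAIL: mismatch Bool ~ Int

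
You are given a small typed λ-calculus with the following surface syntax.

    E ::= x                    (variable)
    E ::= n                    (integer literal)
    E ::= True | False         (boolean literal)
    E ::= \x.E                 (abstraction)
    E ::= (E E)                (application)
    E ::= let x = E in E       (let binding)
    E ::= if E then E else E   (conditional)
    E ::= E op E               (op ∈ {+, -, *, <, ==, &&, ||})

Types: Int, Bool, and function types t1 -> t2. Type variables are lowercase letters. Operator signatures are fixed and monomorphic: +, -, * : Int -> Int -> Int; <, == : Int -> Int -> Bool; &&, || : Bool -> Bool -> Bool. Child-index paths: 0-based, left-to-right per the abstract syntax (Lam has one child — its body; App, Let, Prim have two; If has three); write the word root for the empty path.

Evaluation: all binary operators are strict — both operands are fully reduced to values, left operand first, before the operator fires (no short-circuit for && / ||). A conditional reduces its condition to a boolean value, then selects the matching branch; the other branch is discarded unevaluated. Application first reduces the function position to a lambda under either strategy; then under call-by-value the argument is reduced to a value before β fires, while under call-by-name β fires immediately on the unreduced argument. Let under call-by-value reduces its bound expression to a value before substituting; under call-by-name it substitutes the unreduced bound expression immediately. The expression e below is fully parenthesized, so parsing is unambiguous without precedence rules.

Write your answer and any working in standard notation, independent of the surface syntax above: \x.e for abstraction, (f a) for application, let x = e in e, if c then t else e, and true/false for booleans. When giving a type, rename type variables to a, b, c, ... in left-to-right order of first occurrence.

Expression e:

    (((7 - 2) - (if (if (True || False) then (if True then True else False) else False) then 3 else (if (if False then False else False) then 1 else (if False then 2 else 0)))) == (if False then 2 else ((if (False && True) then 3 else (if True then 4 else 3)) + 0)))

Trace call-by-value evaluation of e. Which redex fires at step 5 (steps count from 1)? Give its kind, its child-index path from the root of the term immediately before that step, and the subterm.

Trace:
step 0: (((7 - 2) - (if (if (true || false) then (if true then true else false) else false) then 3 else (if (if false then false else false) then 1 else (if false then 2 else 0)))) == (if false then 2 else ((if (false && true) then 3 else (if true then 4 else 3)) + 0)))
step 1: [delta@0.0] ((5 - (if (if (true || false) then (if true then true else false) else false) then 3 else (if (if false then false else false) then 1 else (if false then 2 else 0)))) == (if false then 2 else ((if (false && true) then 3 else (if true then 4 else 3)) + 0)))
step 2: [delta@0.1.0.0] ((5 - (if (if true then (if true then true else false) else false) then 3 else (if (if false then false else false) then 1 else (if false then 2 else 0)))) == (if false then 2 else ((if (false && true) then 3 else (if true then 4 else 3)) + 0)))
step 3: [if@0.1.0] ((5 - (if (if true then true else false) then 3 else (if (if false then false else false) then 1 else (if false then 2 else 0)))) == (if false then 2 else ((if (false && true) then 3 else (if true then 4 else 3)) + 0)))
step 4: [if@0.1.0] ((5 - (if true then 3 else (if (if false then false else false) then 1 else (if false then 2 else 0)))) == (if false then 2 else ((if (false && true) then 3 else (if true then 4 else 3)) + 0)))
step 5: [if@0.1] ((5 - 3) == (if false then 2 else ((if (false && true) then 3 else (if true then 4 else 3)) + 0)))

Answer: if at 0.1 : (if true then 3 else (if (if false then false else false) then 1 else (if false then 2 else 0)))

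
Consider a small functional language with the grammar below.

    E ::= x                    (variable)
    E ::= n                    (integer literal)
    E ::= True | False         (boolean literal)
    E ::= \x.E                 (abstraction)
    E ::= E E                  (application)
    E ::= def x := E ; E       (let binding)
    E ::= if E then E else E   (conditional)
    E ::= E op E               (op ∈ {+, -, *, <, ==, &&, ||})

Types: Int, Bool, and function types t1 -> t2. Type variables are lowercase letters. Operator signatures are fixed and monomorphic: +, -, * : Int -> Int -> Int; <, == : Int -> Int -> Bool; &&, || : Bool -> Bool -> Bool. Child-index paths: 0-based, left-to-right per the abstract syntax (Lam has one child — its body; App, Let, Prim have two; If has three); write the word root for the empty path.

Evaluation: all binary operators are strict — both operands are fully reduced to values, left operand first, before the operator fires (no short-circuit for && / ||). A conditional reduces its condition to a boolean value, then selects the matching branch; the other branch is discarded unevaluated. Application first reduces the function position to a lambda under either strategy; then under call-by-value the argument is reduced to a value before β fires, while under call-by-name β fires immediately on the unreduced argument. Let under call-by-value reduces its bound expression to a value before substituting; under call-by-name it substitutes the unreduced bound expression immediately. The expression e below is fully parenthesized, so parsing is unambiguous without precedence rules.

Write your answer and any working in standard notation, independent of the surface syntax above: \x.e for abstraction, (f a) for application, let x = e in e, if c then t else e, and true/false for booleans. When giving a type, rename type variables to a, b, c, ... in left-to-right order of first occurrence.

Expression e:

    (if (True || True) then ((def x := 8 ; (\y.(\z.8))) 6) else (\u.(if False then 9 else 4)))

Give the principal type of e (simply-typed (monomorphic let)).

Answer: a -> Int

Trace:
  unify Bool ~ Bool
  unify Bool ~ Bool
  unify Bool ~ Bool
let x : Int
\z._ : b -> Int
\y._ : a -> b -> Int
  unify a -> b -> Int ~ Int -> c
  unify a ~ Int
  unify b -> Int ~ c
_ _ : b -> Int
  unify Bool ~ Bool
  unify Int ~ Int
\u._ : d -> Int
  unify b -> Int ~ d -> Int
  unify b ~ d
  unify Int ~ Int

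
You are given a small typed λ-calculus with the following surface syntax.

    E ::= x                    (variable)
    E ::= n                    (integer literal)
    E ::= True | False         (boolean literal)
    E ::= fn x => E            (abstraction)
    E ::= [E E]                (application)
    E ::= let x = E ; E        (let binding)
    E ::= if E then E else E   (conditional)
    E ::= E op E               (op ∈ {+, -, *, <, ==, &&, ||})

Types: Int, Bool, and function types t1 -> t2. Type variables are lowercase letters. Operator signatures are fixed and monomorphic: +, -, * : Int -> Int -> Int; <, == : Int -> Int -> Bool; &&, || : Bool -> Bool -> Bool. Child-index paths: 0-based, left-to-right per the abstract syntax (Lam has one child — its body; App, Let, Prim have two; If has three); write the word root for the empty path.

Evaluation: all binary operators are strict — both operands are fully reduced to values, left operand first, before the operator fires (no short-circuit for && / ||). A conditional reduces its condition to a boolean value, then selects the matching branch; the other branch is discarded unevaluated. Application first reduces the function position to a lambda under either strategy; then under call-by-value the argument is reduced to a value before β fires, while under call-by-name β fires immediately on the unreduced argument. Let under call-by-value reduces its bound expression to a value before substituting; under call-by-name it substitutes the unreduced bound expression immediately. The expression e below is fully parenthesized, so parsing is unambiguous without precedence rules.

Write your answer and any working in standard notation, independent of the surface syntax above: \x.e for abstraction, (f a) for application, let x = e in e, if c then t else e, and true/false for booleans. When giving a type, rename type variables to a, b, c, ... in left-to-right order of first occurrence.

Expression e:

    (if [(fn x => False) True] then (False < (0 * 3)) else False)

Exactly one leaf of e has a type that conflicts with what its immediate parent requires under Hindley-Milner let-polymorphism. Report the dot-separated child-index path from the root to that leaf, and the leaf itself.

Working:
\x._ : a -> Bool
  unify a -> Bool ~ Bool -> b
  unify a ~ Bool
  unify Bool ~ b
_ _ : Bool
  unify Bool ~ Bool
  unify Bool ~ Int
  FAIL: mismatch Bool ~ Int

Answer: 1.0 : false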